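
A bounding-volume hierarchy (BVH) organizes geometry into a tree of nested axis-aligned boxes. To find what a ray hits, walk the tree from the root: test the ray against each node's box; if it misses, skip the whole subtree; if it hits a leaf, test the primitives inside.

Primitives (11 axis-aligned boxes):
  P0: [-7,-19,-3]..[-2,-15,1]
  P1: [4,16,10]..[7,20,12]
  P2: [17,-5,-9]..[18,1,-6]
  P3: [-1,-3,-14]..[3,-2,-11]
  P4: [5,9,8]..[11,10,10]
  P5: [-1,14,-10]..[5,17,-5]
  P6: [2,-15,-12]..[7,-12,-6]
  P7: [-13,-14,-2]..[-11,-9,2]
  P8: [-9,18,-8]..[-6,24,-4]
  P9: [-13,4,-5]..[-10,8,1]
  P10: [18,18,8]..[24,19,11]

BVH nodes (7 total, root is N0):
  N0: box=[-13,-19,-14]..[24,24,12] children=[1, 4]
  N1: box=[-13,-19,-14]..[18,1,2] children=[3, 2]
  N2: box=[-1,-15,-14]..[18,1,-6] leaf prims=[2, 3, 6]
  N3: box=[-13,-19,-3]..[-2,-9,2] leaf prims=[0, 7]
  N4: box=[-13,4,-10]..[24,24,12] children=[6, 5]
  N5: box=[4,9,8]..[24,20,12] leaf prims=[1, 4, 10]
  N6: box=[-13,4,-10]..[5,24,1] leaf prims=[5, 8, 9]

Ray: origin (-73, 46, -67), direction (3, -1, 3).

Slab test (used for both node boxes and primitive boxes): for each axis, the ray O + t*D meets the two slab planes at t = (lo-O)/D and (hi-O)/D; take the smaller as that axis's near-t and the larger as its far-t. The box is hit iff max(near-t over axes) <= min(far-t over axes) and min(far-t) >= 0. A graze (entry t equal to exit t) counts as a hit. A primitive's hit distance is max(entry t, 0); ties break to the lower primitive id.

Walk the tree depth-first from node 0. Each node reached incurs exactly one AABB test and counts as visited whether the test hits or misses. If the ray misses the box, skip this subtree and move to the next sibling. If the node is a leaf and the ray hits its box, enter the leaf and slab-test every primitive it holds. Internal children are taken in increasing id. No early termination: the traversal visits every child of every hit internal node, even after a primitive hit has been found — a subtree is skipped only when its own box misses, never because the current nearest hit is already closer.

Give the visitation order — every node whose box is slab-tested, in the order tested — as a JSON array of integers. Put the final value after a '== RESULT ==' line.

Walk:
N0 x:[20,97/3] y:[22,65] z:[53/3,79/3] -> hit [22,79/3], descend [1, 4]
  N1 x:[20,91/3] y:[45,65] z:[53/3,23] -> miss, prune
  N4 x:[20,97/3] y:[22,42] z:[19,79/3] -> hit [22,79/3], descend [5, 6]
    N5 x:[77/3,97/3] y:[26,37] z:[25,79/3] -> hit [26,79/3] leaf, test {P1@t=26, P4(miss), P10(miss)}
    N6 x:[20,26] y:[22,42] z:[19,68/3] -> hit [22,68/3] leaf, test {P5(miss), P8(miss), P9(miss)}

order=[0, 1, 4, 5, 6]  |boxes|=5  |leaves|=2  hit=P1

== RESULT ==
[0, 1, 4, 5, 6]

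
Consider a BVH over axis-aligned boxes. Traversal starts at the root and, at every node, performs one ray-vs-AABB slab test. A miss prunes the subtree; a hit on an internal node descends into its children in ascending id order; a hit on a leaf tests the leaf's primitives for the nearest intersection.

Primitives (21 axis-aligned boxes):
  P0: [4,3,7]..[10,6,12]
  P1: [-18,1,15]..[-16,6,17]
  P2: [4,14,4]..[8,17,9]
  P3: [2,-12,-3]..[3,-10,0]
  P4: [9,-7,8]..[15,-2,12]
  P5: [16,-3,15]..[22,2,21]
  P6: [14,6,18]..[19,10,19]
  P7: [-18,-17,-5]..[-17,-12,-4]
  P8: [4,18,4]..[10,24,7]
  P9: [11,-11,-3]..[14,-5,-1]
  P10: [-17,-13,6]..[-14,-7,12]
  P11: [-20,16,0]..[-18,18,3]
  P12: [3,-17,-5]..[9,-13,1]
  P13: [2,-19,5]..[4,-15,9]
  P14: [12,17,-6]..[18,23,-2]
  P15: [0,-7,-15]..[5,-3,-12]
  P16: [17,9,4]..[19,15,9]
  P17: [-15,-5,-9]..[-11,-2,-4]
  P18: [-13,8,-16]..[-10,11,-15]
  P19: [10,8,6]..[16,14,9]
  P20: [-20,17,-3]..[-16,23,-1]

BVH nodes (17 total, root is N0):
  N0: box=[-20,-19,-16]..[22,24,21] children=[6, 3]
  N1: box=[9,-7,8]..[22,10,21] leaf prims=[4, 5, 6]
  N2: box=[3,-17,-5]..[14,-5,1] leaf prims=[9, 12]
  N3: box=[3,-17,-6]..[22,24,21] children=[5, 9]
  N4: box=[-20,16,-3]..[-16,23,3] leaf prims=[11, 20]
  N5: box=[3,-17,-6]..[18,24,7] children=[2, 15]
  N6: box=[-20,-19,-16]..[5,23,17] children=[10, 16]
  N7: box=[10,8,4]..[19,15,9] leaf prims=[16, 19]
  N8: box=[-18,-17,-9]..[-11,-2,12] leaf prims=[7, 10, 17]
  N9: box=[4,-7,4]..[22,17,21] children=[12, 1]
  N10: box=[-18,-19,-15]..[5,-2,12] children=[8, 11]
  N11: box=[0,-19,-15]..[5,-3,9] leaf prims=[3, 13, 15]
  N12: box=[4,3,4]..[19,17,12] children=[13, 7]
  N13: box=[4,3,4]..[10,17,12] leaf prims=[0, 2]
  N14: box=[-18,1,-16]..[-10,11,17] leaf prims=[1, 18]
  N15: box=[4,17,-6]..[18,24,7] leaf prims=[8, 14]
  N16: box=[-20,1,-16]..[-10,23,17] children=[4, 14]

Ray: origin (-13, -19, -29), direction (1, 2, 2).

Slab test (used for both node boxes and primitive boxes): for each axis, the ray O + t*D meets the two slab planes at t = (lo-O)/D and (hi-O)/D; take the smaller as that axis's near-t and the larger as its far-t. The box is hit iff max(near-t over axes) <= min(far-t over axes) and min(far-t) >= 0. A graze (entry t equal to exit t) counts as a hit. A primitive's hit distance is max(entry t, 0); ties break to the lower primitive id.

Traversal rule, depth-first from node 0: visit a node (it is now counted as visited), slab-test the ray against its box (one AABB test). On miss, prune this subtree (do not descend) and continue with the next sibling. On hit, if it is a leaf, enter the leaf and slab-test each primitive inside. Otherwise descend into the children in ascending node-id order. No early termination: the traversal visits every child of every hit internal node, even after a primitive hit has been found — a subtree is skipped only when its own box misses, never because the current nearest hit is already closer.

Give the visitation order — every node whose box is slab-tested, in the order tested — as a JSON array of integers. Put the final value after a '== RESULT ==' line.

Trace the traversal:
N0 x:[-7,35] y:[0,43/2] z:[13/2,25] -> hit [13/2,43/2], descend [3, 6]
  N3 x:[16,35] y:[1,43/2] z:[23/2,25] -> hit [16,43/2], descend [5, 9]
    N5 x:[16,31] y:[1,43/2] z:[23/2,18] -> hit [16,18], descend [2, 15]
      N2 x:[16,27] y:[1,7] z:[12,15] -> miss, prune
      N15 x:[17,31] y:[18,43/2] z:[23/2,18] -> hit [18,18] leaf, test {P8(miss), P14(miss)}
    N9 x:[17,35] y:[6,18] z:[33/2,25] -> hit [17,18], descend [1, 12]
      N1 x:[22,35] y:[6,29/2] z:[37/2,25] -> miss, prune
      N12 x:[17,32] y:[11,18] z:[33/2,41/2] -> hit [17,18], descend [7, 13]
        N7 x:[23,32] y:[27/2,17] z:[33/2,19] -> miss, prune
        N13 x:[17,23] y:[11,18] z:[33/2,41/2] -> hit [17,18] leaf, test {P0(miss), P2@t=17}
  N6 x:[-7,18] y:[0,21] z:[13/2,23] -> hit [13/2,18], descend [10, 16]
    N10 x:[-5,18] y:[0,17/2] z:[7,41/2] -> hit [7,17/2], descend [8, 11]
      N8 x:[-5,2] y:[1,17/2] z:[10,41/2] -> miss, prune
      N11 x:[13,18] y:[0,8] z:[7,19] -> miss, prune
    N16 x:[-7,3] y:[10,21] z:[13/2,23] -> miss, prune

Visited [0, 3, 5, 2, 15, 9, 1, 12, 7, 13, 6, 10, 8, 11, 16]. Tests: 15 box, 2 leaf. Nearest: P2.

== RESULT ==
[0, 3, 5, 2, 15, 9, 1, 12, 7, 13, 6, 10, 8, 11, 16]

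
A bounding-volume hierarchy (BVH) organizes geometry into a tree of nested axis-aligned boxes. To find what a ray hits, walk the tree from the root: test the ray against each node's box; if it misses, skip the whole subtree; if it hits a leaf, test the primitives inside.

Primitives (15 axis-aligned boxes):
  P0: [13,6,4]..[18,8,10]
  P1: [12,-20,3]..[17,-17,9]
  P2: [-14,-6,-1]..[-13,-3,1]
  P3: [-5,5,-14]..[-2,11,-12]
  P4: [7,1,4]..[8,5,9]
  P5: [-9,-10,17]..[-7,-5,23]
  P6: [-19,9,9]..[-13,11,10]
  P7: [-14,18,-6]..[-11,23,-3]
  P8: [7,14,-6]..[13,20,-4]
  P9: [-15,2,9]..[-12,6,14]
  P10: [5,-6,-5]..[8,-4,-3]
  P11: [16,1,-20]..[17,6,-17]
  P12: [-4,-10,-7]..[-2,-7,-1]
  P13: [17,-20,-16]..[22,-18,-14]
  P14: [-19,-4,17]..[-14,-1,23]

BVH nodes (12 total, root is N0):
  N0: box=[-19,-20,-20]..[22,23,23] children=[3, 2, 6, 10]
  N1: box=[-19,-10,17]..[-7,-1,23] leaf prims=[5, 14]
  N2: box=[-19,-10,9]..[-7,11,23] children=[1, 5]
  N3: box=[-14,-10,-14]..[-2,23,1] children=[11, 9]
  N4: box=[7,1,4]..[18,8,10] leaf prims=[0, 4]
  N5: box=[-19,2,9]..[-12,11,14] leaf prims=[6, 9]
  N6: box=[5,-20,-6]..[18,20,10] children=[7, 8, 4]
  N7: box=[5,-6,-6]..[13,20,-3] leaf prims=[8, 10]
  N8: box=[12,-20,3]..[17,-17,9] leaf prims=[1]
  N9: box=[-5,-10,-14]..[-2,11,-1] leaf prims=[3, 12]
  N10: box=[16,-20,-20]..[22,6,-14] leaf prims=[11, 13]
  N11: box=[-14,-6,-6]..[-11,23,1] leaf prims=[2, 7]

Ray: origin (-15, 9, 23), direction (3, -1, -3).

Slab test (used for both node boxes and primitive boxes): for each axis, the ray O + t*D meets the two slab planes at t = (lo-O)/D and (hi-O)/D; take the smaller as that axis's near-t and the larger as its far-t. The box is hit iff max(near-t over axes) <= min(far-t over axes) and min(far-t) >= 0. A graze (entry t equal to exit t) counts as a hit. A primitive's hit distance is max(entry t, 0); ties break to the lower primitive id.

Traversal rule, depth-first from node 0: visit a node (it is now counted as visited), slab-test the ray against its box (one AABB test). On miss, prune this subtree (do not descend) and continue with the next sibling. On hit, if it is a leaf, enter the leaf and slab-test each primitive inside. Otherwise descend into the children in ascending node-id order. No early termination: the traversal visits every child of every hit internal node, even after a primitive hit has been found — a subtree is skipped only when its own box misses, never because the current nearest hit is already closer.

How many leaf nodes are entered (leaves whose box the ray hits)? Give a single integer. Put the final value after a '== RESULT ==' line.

Traverse from the root:
N0 x:[-4/3,37/3] y:[-14,29] z:[0,43/3] -> hit [0,37/3], descend [2, 3, 6, 10]
  N2 x:[-4/3,8/3] y:[-2,19] z:[0,14/3] -> hit [0,8/3], descend [1, 5]
    N1 x:[-4/3,8/3] y:[10,19] z:[0,2] -> miss, prune
    N5 x:[-4/3,1] y:[-2,7] z:[3,14/3] -> miss, prune
  N3 x:[1/3,13/3] y:[-14,19] z:[22/3,37/3] -> miss, prune
  N6 x:[20/3,11] y:[-11,29] z:[13/3,29/3] -> hit [20/3,29/3], descend [4, 7, 8]
    N4 x:[22/3,11] y:[1,8] z:[13/3,19/3] -> miss, prune
    N7 x:[20/3,28/3] y:[-11,15] z:[26/3,29/3] -> hit [26/3,28/3] leaf, test {P8(miss), P10(miss)}
    N8 x:[9,32/3] y:[26,29] z:[14/3,20/3] -> miss, prune
  N10 x:[31/3,37/3] y:[3,29] z:[37/3,43/3] -> hit [37/3,37/3] leaf, test {P11(miss), P13(miss)}

Summary -> nodes [0, 2, 1, 5, 3, 6, 4, 7, 8, 10]; box-tests=10; leaf-entries=2; first=miss

== RESULT ==
2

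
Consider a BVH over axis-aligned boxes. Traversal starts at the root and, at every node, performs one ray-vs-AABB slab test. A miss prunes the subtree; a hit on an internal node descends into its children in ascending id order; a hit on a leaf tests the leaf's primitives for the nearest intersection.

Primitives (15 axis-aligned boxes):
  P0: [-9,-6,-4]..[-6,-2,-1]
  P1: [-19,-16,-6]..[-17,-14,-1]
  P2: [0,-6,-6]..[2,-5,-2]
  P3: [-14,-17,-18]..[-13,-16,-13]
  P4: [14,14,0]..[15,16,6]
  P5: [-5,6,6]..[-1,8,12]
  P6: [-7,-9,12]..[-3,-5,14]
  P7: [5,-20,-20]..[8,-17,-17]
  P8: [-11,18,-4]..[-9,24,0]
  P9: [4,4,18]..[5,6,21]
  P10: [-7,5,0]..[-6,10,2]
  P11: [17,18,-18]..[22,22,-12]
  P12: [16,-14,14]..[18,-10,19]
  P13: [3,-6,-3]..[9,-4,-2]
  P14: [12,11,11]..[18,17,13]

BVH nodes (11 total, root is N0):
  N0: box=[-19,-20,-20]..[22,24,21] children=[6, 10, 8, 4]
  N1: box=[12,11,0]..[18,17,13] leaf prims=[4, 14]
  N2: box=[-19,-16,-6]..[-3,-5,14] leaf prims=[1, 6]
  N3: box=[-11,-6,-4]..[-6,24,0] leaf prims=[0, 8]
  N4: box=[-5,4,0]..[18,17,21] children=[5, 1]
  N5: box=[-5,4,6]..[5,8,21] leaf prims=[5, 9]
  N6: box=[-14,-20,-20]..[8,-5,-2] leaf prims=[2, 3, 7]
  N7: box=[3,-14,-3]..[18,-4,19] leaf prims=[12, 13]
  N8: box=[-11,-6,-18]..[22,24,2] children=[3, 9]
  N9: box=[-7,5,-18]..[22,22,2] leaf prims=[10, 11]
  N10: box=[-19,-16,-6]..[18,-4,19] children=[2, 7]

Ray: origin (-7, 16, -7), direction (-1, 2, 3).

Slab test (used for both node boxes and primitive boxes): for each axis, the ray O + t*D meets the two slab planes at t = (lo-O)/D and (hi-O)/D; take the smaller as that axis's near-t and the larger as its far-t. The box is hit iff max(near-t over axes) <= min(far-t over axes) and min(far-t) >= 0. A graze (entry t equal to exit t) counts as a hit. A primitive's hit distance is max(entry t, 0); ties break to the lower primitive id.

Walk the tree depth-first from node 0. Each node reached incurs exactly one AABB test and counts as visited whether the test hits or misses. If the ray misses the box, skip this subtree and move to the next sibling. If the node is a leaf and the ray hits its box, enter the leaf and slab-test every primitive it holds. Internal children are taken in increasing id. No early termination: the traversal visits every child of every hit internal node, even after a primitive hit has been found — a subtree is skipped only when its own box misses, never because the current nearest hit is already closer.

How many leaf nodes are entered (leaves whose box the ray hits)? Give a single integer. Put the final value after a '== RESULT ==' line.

Traverse from the root:
N0 x:[-29,12] y:[-18,4] z:[-13/3,28/3] -> hit [-13/3,4], descend [4, 6, 8, 10]
  N4 x:[-25,-2] y:[-6,1/2] z:[7/3,28/3] -> miss, prune
  N6 x:[-15,7] y:[-18,-21/2] z:[-13/3,5/3] -> miss, prune
  N8 x:[-29,4] y:[-11,4] z:[-11/3,3] -> hit [-11/3,3], descend [3, 9]
    N3 x:[-1,4] y:[-11,4] z:[1,7/3] -> hit [1,7/3] leaf, test {P0(miss), P8@t=2}
    N9 x:[-29,0] y:[-11/2,3] z:[-11/3,3] -> hit [-11/3,0] leaf, test {P10(miss), P11(miss)}
  N10 x:[-25,12] y:[-16,-10] z:[1/3,26/3] -> miss, prune

Summary -> nodes [0, 4, 6, 8, 3, 9, 10]; box-tests=7; leaf-entries=2; first=P8

== RESULT ==
2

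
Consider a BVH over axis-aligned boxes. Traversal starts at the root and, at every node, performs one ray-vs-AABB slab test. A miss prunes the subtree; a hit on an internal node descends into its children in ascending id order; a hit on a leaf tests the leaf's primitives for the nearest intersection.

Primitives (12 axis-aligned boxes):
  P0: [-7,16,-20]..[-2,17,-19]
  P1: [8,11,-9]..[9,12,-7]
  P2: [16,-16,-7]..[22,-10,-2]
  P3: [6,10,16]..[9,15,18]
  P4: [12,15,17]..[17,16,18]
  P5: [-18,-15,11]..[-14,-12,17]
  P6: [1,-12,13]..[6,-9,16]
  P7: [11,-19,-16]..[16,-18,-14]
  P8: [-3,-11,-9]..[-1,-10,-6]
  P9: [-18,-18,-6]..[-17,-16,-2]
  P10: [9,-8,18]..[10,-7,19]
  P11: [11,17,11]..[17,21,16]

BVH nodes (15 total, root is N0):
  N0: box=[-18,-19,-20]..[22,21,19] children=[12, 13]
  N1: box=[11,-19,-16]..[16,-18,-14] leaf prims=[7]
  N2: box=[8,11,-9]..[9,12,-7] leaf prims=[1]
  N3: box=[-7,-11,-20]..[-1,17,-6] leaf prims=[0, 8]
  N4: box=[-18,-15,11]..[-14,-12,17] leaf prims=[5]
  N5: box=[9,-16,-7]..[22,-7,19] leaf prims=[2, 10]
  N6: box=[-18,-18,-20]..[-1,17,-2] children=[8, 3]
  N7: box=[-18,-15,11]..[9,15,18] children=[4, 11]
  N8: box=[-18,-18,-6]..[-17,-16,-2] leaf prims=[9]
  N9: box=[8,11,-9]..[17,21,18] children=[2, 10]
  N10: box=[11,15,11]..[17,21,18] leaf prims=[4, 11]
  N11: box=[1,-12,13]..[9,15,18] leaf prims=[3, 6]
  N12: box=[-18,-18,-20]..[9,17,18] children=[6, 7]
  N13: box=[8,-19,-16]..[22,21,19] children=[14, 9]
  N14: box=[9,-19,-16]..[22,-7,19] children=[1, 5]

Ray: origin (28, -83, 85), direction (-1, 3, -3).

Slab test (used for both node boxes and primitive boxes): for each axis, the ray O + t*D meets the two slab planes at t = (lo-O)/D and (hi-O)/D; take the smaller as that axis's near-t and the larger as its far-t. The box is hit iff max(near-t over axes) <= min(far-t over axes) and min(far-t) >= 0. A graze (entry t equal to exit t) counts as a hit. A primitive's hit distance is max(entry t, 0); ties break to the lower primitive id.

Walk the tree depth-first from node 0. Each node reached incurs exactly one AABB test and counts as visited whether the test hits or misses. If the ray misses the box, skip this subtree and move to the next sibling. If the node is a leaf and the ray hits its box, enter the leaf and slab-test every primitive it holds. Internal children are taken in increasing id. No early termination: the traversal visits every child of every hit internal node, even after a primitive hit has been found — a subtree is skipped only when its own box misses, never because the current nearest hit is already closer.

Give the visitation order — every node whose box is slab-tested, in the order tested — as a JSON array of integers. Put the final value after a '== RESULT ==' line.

Traverse from the root:
N0 x:[6,46] y:[64/3,104/3] z:[22,35] -> hit [22,104/3], descend [12, 13]
  N12 x:[19,46] y:[65/3,100/3] z:[67/3,35] -> hit [67/3,100/3], descend [6, 7]
    N6 x:[29,46] y:[65/3,100/3] z:[29,35] -> hit [29,100/3], descend [3, 8]
      N3 x:[29,35] y:[24,100/3] z:[91/3,35] -> hit [91/3,100/3] leaf, test {P0(miss), P8(miss)}
      N8 x:[45,46] y:[65/3,67/3] z:[29,91/3] -> miss, prune
    N7 x:[19,46] y:[68/3,98/3] z:[67/3,74/3] -> hit [68/3,74/3], descend [4, 11]
      N4 x:[42,46] y:[68/3,71/3] z:[68/3,74/3] -> miss, prune
      N11 x:[19,27] y:[71/3,98/3] z:[67/3,24] -> hit [71/3,24] leaf, test {P3(miss), P6@t=71/3}
  N13 x:[6,20] y:[64/3,104/3] z:[22,101/3] -> miss, prune

Visited [0, 12, 6, 3, 8, 7, 4, 11, 13]. Tests: 9 box, 2 leaf. Nearest: P6.

== RESULT ==
[0, 12, 6, 3, 8, 7, 4, 11, 13]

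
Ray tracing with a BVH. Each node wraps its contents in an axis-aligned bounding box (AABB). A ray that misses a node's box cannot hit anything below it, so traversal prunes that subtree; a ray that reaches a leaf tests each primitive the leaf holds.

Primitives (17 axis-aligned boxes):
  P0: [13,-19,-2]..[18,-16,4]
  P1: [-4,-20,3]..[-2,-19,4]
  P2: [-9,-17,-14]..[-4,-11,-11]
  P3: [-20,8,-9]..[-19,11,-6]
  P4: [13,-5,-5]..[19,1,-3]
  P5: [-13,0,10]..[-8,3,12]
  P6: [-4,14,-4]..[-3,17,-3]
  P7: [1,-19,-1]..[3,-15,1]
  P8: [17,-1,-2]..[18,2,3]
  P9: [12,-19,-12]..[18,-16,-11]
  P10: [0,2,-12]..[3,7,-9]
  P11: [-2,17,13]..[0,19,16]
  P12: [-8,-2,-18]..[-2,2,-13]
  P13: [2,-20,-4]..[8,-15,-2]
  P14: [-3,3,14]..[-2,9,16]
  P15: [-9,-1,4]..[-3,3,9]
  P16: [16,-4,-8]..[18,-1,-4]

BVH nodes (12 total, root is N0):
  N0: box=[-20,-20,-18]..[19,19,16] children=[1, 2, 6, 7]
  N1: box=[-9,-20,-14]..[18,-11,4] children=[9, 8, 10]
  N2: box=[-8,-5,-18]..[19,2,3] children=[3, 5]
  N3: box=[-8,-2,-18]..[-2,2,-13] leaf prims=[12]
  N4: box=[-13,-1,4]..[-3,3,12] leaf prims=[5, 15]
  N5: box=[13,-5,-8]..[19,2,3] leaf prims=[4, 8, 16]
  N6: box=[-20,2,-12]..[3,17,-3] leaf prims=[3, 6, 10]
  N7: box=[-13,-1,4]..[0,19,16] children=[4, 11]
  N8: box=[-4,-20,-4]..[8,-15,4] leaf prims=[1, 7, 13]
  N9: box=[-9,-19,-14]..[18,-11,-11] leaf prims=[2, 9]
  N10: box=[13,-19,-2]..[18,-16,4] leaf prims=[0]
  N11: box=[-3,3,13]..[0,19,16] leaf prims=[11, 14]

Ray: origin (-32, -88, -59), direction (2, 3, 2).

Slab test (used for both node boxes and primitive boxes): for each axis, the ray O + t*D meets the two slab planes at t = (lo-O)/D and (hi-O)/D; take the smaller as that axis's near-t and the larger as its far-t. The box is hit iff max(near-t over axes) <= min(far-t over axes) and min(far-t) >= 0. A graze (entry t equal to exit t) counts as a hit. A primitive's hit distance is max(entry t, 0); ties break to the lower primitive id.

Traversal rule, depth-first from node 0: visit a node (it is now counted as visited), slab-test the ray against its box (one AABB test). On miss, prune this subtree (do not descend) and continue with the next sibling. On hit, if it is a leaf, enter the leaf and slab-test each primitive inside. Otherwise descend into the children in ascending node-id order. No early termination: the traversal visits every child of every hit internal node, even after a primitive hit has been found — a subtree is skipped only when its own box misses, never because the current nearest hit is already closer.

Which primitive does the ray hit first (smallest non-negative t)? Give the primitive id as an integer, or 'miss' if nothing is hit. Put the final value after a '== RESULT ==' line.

Trace the traversal:
N0 x:[6,51/2] y:[68/3,107/3] z:[41/2,75/2] -> hit [68/3,51/2], descend [1, 2, 6, 7]
  N1 x:[23/2,25] y:[68/3,77/3] z:[45/2,63/2] -> hit [68/3,25], descend [8, 9, 10]
    N8 x:[14,20] y:[68/3,73/3] z:[55/2,63/2] -> miss, prune
    N9 x:[23/2,25] y:[23,77/3] z:[45/2,24] -> hit [23,24] leaf, test {P2(miss), P9@t=47/2}
    N10 x:[45/2,25] y:[23,24] z:[57/2,63/2] -> miss, prune
  N2 x:[12,51/2] y:[83/3,30] z:[41/2,31] -> miss, prune
  N6 x:[6,35/2] y:[30,35] z:[47/2,28] -> miss, prune
  N7 x:[19/2,16] y:[29,107/3] z:[63/2,75/2] -> miss, prune

8 AABB tests over nodes [0, 1, 8, 9, 10, 2, 6, 7]; 1 leaf entered; closest P9.

== RESULT ==
9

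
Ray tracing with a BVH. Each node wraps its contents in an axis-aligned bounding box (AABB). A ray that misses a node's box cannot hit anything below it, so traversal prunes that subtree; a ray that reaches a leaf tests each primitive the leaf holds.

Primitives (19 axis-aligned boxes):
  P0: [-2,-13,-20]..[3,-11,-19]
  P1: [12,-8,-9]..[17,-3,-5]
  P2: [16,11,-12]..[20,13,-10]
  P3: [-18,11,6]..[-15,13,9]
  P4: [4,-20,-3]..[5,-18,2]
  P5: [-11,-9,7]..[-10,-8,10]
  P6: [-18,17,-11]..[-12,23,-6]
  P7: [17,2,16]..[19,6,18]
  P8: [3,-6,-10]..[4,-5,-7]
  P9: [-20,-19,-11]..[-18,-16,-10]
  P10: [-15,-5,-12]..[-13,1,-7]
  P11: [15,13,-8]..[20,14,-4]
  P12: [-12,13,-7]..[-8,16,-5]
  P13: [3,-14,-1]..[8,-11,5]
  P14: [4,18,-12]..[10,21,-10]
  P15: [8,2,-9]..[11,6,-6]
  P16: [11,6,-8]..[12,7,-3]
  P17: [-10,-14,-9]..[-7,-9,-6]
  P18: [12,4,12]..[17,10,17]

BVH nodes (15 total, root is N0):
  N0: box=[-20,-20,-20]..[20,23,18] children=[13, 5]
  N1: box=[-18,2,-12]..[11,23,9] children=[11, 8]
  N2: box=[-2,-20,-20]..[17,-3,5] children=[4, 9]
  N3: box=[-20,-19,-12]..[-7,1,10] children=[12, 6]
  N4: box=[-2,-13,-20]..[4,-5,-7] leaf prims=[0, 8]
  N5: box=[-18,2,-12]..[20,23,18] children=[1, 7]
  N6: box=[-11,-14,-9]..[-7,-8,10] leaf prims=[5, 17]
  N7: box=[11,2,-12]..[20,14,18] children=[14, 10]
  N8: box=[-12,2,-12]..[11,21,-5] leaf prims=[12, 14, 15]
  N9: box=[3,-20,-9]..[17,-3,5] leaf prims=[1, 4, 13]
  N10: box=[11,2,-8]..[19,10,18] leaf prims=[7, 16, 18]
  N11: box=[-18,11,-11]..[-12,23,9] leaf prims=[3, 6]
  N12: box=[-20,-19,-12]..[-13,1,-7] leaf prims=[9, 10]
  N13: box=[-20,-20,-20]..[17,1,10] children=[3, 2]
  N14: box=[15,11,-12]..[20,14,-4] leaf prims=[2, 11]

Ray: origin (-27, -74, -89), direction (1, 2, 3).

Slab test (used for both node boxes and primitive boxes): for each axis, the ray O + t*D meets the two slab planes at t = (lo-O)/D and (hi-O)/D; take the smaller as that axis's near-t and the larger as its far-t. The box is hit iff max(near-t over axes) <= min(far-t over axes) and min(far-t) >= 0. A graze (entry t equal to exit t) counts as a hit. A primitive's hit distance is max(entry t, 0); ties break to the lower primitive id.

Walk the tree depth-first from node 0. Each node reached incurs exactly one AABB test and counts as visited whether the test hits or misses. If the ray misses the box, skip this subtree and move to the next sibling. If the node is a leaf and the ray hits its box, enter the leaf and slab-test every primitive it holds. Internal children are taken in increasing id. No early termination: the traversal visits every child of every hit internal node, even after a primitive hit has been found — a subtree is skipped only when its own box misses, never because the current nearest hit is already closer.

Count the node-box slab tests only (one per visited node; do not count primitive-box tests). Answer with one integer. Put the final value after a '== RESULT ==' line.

Walk:
N0 x:[7,47] y:[27,97/2] z:[23,107/3] -> hit [27,107/3], descend [5, 13]
  N5 x:[9,47] y:[38,97/2] z:[77/3,107/3] -> miss, prune
  N13 x:[7,44] y:[27,75/2] z:[23,33] -> hit [27,33], descend [2, 3]
    N2 x:[25,44] y:[27,71/2] z:[23,94/3] -> hit [27,94/3], descend [4, 9]
      N4 x:[25,31] y:[61/2,69/2] z:[23,82/3] -> miss, prune
      N9 x:[30,44] y:[27,71/2] z:[80/3,94/3] -> hit [30,94/3] leaf, test {P1(miss), P4(miss), P13@t=30}
    N3 x:[7,20] y:[55/2,75/2] z:[77/3,33] -> miss, prune

Summary -> nodes [0, 5, 13, 2, 4, 9, 3]; box-tests=7; leaf-entries=1; first=P13

== RESULT ==
7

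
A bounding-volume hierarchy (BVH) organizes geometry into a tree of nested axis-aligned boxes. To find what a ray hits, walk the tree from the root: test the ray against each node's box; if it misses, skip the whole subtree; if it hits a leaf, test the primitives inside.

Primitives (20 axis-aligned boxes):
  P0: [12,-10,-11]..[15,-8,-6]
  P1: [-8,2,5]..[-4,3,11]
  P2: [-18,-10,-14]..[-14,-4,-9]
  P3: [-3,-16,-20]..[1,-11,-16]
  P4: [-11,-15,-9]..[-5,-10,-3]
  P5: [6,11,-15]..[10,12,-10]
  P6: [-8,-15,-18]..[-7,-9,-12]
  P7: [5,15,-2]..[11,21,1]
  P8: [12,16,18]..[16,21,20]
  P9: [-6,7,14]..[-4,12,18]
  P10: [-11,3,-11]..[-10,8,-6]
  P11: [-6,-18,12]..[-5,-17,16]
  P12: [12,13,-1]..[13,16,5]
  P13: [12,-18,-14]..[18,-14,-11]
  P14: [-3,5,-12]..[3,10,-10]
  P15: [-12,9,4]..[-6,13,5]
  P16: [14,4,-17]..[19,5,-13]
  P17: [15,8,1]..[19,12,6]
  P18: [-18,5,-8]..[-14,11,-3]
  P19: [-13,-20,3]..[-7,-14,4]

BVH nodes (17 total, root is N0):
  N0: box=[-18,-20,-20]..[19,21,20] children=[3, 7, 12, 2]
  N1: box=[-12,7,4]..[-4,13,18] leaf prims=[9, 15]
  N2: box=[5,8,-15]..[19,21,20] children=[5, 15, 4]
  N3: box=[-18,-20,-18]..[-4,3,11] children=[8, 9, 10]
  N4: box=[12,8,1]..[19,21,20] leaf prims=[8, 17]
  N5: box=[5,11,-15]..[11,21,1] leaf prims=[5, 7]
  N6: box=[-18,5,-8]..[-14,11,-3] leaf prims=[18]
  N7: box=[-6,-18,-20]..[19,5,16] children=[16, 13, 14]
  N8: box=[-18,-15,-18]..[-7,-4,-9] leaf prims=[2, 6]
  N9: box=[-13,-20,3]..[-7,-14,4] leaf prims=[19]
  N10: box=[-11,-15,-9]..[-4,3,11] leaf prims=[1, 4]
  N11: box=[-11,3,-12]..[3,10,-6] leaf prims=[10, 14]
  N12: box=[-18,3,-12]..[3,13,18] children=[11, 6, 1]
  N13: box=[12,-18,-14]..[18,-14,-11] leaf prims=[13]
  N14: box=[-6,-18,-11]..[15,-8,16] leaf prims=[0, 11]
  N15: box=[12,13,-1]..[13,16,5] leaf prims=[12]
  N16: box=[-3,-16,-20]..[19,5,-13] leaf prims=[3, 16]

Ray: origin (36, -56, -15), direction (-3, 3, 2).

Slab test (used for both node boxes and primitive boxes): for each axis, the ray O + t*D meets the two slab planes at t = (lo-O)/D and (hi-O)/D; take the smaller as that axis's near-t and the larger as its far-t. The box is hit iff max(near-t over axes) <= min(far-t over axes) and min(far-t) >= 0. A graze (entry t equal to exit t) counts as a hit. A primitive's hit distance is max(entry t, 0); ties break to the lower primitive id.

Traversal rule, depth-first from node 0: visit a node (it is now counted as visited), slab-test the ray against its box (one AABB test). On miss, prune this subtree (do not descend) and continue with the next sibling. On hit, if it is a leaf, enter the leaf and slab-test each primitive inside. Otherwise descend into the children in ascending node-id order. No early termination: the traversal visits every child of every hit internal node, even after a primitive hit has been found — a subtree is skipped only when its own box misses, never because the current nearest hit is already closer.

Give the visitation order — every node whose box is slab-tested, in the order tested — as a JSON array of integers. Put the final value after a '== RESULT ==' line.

Traverse from the root:
N0 x:[17/3,18] y:[12,77/3] z:[-5/2,35/2] -> hit [12,35/2], descend [2, 3, 7, 12]
  N2 x:[17/3,31/3] y:[64/3,77/3] z:[0,35/2] -> miss, prune
  N3 x:[40/3,18] y:[12,59/3] z:[-3/2,13] -> miss, prune
  N7 x:[17/3,14] y:[38/3,61/3] z:[-5/2,31/2] -> hit [38/3,14], descend [13, 14, 16]
    N13 x:[6,8] y:[38/3,14] z:[1/2,2] -> miss, prune
    N14 x:[7,14] y:[38/3,16] z:[2,31/2] -> hit [38/3,14] leaf, test {P0(miss), P11(miss)}
    N16 x:[17/3,13] y:[40/3,61/3] z:[-5/2,1] -> miss, prune
  N12 x:[11,18] y:[59/3,23] z:[3/2,33/2] -> miss, prune

order=[0, 2, 3, 7, 13, 14, 16, 12]  |boxes|=8  |leaves|=1  hit=miss

== RESULT ==
[0, 2, 3, 7, 13, 14, 16, 12]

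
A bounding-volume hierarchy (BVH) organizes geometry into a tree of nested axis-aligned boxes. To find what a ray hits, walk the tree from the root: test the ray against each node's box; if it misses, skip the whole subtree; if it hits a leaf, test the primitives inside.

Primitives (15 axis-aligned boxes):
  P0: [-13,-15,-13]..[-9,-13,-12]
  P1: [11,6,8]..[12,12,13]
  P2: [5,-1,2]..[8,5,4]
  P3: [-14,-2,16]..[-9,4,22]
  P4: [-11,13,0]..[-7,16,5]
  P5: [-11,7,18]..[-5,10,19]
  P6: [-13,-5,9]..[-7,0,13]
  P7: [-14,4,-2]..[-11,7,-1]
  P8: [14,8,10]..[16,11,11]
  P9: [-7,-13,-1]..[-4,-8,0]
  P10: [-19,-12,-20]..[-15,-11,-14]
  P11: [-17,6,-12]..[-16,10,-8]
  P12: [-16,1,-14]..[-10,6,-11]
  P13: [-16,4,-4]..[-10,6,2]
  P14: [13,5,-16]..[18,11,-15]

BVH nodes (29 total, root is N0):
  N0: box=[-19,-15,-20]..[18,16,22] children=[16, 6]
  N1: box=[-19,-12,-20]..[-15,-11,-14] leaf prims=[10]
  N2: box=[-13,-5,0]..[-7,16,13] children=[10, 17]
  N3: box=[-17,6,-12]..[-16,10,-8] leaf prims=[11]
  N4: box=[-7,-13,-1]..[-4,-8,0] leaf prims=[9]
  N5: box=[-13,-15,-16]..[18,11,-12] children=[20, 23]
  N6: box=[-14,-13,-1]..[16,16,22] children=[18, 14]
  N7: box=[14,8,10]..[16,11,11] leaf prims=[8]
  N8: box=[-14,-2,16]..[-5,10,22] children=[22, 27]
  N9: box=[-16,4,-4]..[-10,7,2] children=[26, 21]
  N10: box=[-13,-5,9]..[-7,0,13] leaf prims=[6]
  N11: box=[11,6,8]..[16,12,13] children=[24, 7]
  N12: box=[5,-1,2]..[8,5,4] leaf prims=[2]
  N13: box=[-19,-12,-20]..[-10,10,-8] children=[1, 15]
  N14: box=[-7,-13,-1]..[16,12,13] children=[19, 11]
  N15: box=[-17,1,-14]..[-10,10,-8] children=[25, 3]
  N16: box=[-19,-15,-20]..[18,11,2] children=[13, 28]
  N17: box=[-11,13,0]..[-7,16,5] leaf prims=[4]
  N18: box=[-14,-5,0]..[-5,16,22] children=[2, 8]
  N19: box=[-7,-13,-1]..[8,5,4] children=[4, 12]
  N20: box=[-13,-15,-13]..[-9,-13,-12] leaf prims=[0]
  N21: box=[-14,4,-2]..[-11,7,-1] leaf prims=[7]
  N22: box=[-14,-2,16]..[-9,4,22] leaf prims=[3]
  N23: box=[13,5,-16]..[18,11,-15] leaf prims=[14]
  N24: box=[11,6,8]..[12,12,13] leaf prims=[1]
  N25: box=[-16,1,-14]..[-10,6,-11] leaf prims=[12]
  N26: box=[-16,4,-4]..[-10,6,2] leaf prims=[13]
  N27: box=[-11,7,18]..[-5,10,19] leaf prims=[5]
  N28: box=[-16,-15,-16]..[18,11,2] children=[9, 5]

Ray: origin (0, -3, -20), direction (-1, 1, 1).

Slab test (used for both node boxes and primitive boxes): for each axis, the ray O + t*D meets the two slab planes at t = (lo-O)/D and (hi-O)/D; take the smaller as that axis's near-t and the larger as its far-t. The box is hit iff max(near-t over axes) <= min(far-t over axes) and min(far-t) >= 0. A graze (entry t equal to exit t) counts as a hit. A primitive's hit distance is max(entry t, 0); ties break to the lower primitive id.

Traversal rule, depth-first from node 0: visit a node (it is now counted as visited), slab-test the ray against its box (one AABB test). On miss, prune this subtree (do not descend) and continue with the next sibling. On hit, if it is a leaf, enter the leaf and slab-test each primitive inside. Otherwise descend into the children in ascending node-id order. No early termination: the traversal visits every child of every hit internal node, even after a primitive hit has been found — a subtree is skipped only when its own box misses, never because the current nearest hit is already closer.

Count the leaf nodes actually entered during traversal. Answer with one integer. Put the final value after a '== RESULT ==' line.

Trace the traversal:
N0 x:[-18,19] y:[-12,19] z:[0,42] -> hit [0,19], descend [6, 16]
  N6 x:[-16,14] y:[-10,19] z:[19,42] -> miss, prune
  N16 x:[-18,19] y:[-12,14] z:[0,22] -> hit [0,14], descend [13, 28]
    N13 x:[10,19] y:[-9,13] z:[0,12] -> hit [10,12], descend [1, 15]
      N1 x:[15,19] y:[-9,-8] z:[0,6] -> miss, prune
      N15 x:[10,17] y:[4,13] z:[6,12] -> hit [10,12], descend [3, 25]
        N3 x:[16,17] y:[9,13] z:[8,12] -> miss, prune
        N25 x:[10,16] y:[4,9] z:[6,9] -> miss, prune
    N28 x:[-18,16] y:[-12,14] z:[4,22] -> hit [4,14], descend [5, 9]
      N5 x:[-18,13] y:[-12,14] z:[4,8] -> hit [4,8], descend [20, 23]
        N20 x:[9,13] y:[-12,-10] z:[7,8] -> miss, prune
        N23 x:[-18,-13] y:[8,14] z:[4,5] -> miss, prune
      N9 x:[10,16] y:[7,10] z:[16,22] -> miss, prune

Summary -> nodes [0, 6, 16, 13, 1, 15, 3, 25, 28, 5, 20, 23, 9]; box-tests=13; leaf-entries=0; first=miss

== RESULT ==
0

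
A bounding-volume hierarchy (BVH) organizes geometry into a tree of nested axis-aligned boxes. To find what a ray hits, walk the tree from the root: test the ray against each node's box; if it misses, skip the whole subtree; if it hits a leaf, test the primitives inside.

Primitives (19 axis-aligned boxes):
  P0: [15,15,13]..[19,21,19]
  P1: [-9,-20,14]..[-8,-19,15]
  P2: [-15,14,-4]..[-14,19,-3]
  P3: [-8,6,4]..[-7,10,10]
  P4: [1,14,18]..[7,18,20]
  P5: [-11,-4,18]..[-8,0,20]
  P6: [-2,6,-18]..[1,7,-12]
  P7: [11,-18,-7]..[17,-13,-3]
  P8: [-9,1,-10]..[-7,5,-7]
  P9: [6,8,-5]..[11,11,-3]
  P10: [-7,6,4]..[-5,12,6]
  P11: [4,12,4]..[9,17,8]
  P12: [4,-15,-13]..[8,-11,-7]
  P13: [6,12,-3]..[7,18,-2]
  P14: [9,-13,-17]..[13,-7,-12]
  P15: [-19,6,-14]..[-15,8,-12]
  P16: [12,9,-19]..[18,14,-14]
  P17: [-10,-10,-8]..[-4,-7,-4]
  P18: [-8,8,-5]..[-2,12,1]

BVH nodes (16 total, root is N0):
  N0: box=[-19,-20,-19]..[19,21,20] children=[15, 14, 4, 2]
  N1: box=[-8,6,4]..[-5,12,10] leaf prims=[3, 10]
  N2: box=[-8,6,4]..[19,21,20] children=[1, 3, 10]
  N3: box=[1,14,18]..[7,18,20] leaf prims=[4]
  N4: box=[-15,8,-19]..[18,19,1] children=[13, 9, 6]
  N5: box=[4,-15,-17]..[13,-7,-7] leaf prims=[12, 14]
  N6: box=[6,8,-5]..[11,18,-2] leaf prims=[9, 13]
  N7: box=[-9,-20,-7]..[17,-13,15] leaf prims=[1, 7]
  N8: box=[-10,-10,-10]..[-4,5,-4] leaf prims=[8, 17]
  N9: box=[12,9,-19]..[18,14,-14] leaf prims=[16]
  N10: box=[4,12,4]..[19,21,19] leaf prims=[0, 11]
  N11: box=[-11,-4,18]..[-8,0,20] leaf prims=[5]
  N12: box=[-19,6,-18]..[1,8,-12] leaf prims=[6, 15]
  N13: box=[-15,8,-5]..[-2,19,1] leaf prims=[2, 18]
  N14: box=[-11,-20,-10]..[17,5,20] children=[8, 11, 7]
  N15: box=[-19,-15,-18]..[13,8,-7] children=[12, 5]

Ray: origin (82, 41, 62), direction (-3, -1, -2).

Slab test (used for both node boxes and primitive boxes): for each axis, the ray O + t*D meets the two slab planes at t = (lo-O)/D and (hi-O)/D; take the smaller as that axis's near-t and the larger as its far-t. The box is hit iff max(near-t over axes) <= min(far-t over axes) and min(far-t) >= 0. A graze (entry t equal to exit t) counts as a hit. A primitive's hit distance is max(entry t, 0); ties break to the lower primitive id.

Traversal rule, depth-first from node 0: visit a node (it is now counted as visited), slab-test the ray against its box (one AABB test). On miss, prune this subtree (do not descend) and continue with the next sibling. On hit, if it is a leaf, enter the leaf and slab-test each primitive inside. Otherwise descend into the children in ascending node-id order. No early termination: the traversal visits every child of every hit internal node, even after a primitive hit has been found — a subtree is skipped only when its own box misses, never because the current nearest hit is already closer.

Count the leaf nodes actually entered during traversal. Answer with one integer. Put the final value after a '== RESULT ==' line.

Traverse from the root:
N0 x:[21,101/3] y:[20,61] z:[21,81/2] -> hit [21,101/3], descend [2, 4, 14, 15]
  N2 x:[21,30] y:[20,35] z:[21,29] -> hit [21,29], descend [1, 3, 10]
    N1 x:[29,30] y:[29,35] z:[26,29] -> hit [29,29] leaf, test {P3(miss), P10@t=29}
    N3 x:[25,27] y:[23,27] z:[21,22] -> miss, prune
    N10 x:[21,26] y:[20,29] z:[43/2,29] -> hit [43/2,26] leaf, test {P0@t=43/2, P11(miss)}
  N4 x:[64/3,97/3] y:[22,33] z:[61/2,81/2] -> hit [61/2,97/3], descend [6, 9, 13]
    N6 x:[71/3,76/3] y:[23,33] z:[32,67/2] -> miss, prune
    N9 x:[64/3,70/3] y:[27,32] z:[38,81/2] -> miss, prune
    N13 x:[28,97/3] y:[22,33] z:[61/2,67/2] -> hit [61/2,97/3] leaf, test {P2(miss), P18(miss)}
  N14 x:[65/3,31] y:[36,61] z:[21,36] -> miss, prune
  N15 x:[23,101/3] y:[33,56] z:[69/2,40] -> miss, prune

Visited [0, 2, 1, 3, 10, 4, 6, 9, 13, 14, 15]. Tests: 11 box, 3 leaf. Nearest: P0.

== RESULT ==
3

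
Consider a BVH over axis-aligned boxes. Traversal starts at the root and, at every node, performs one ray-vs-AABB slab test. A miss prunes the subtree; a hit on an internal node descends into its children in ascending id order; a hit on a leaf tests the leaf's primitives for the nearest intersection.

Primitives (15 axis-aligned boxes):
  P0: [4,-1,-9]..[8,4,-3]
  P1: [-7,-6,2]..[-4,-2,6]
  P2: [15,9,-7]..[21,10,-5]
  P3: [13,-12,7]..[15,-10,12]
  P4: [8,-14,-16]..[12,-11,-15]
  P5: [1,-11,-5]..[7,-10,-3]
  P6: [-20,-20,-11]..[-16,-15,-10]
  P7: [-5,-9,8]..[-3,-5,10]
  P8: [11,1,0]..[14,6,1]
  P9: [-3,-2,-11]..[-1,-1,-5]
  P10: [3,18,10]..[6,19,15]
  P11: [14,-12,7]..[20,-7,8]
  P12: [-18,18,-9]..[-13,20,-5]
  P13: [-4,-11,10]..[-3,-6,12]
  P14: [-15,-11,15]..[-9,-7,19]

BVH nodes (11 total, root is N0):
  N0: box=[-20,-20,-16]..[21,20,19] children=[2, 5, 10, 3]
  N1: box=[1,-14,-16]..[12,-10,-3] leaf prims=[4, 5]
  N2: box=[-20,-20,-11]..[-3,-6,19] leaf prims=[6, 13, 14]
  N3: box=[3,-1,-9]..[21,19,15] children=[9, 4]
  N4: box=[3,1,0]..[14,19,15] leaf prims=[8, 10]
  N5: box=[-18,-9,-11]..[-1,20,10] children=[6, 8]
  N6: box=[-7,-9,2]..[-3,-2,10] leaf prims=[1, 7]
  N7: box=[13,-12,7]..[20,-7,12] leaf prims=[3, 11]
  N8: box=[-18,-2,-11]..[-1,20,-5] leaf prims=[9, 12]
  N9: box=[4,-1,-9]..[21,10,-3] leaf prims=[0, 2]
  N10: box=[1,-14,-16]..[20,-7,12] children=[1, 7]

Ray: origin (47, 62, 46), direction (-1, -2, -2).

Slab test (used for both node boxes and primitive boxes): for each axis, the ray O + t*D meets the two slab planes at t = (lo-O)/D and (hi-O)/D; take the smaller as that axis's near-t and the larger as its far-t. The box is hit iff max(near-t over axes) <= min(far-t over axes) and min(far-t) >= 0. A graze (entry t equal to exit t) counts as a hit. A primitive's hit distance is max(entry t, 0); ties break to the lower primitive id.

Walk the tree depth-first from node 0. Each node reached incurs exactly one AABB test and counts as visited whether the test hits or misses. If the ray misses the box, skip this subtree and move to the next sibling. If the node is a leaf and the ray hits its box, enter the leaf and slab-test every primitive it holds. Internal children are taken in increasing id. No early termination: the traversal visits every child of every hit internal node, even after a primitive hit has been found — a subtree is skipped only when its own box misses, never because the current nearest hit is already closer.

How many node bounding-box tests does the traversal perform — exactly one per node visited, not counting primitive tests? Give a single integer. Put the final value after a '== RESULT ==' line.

Traverse from the root:
N0 x:[26,67] y:[21,41] z:[27/2,31] -> hit [26,31], descend [2, 3, 5, 10]
  N2 x:[50,67] y:[34,41] z:[27/2,57/2] -> miss, prune
  N3 x:[26,44] y:[43/2,63/2] z:[31/2,55/2] -> hit [26,55/2], descend [4, 9]
    N4 x:[33,44] y:[43/2,61/2] z:[31/2,23] -> miss, prune
    N9 x:[26,43] y:[26,63/2] z:[49/2,55/2] -> hit [26,55/2] leaf, test {P0(miss), P2@t=26}
  N5 x:[48,65] y:[21,71/2] z:[18,57/2] -> miss, prune
  N10 x:[27,46] y:[69/2,38] z:[17,31] -> miss, prune

order=[0, 2, 3, 4, 9, 5, 10]  |boxes|=7  |leaves|=1  hit=P2

== RESULT ==
7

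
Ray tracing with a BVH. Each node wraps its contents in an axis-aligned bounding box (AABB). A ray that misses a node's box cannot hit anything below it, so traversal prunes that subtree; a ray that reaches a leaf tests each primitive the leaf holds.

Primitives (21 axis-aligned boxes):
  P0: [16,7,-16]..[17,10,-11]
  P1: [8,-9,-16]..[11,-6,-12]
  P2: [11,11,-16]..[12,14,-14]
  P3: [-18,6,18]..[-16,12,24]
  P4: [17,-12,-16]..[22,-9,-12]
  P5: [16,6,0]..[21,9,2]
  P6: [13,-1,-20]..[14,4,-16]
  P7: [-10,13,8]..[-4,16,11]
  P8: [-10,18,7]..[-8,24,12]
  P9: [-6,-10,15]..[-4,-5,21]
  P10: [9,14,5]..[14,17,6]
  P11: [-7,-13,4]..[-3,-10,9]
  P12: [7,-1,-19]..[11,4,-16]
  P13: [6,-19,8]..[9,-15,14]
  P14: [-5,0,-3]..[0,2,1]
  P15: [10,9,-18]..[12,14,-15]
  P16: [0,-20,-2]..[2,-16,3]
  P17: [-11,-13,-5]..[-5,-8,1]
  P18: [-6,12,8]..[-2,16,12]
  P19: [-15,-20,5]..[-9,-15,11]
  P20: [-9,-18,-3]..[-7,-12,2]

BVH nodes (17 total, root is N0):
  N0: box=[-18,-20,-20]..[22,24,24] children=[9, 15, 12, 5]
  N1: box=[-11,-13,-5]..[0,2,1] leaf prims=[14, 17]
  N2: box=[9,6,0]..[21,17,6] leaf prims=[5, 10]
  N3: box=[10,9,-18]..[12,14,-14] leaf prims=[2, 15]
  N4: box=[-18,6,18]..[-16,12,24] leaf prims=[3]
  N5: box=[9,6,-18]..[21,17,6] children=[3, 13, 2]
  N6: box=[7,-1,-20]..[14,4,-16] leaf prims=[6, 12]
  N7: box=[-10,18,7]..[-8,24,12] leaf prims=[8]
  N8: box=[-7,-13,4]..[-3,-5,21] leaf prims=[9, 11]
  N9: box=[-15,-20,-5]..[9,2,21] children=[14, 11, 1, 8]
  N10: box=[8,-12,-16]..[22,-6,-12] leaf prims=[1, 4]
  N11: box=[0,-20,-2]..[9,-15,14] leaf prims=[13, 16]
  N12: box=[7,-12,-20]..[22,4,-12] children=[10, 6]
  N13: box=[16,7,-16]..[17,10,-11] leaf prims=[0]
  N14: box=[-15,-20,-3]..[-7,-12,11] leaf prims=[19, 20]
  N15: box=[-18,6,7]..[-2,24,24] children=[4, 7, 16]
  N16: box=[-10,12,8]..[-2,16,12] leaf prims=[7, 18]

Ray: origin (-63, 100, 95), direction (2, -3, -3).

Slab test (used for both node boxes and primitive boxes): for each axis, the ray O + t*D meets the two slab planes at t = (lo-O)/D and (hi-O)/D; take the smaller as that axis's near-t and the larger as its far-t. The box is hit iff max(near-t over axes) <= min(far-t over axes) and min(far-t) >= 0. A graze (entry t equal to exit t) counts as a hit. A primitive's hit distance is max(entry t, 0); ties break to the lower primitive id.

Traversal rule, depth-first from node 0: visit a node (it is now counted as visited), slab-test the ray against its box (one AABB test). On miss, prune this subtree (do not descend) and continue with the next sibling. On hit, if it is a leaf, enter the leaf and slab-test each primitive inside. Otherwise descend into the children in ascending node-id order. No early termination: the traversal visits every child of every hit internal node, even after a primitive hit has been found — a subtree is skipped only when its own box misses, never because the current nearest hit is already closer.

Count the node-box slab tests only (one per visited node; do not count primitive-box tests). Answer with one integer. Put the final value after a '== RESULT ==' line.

Trace the traversal:
N0 x:[45/2,85/2] y:[76/3,40] z:[71/3,115/3] -> hit [76/3,115/3], descend [5, 9, 12, 15]
  N5 x:[36,42] y:[83/3,94/3] z:[89/3,113/3] -> miss, prune
  N9 x:[24,36] y:[98/3,40] z:[74/3,100/3] -> hit [98/3,100/3], descend [1, 8, 11, 14]
    N1 x:[26,63/2] y:[98/3,113/3] z:[94/3,100/3] -> miss, prune
    N8 x:[28,30] y:[35,113/3] z:[74/3,91/3] -> miss, prune
    N11 x:[63/2,36] y:[115/3,40] z:[27,97/3] -> miss, prune
    N14 x:[24,28] y:[112/3,40] z:[28,98/3] -> miss, prune
  N12 x:[35,85/2] y:[32,112/3] z:[107/3,115/3] -> hit [107/3,112/3], descend [6, 10]
    N6 x:[35,77/2] y:[32,101/3] z:[37,115/3] -> miss, prune
    N10 x:[71/2,85/2] y:[106/3,112/3] z:[107/3,37] -> hit [107/3,37] leaf, test {P1@t=107/3, P4(miss)}
  N15 x:[45/2,61/2] y:[76/3,94/3] z:[71/3,88/3] -> hit [76/3,88/3], descend [4, 7, 16]
    N4 x:[45/2,47/2] y:[88/3,94/3] z:[71/3,77/3] -> miss, prune
    N7 x:[53/2,55/2] y:[76/3,82/3] z:[83/3,88/3] -> miss, prune
    N16 x:[53/2,61/2] y:[28,88/3] z:[83/3,29] -> hit [28,29] leaf, test {P7@t=28, P18@t=57/2}

Summary -> nodes [0, 5, 9, 1, 8, 11, 14, 12, 6, 10, 15, 4, 7, 16]; box-tests=14; leaf-entries=2; first=P7

== RESULT ==
14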